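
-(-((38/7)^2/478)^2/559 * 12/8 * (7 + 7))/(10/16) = 12510816/54761045885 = 0.00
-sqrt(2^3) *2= -4 *sqrt(2)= -5.66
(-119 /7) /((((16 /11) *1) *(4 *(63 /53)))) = -9911 /4032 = -2.46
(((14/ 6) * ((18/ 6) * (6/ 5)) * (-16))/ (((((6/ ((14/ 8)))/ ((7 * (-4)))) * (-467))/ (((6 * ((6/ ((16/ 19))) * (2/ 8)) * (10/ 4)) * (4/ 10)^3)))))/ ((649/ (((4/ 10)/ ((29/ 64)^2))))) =-1921941504/ 159308001875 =-0.01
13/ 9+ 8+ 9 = 166/ 9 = 18.44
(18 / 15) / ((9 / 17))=34 / 15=2.27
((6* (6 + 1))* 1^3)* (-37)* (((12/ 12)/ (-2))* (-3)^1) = -2331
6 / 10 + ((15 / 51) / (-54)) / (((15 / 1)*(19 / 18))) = 0.60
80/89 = 0.90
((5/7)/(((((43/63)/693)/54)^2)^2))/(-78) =-3677823551058439965807240/44444413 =-82751088445209974.22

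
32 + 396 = 428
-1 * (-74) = 74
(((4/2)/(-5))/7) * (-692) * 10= 2768/7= 395.43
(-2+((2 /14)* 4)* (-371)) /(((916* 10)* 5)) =-107 /22900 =-0.00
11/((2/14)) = 77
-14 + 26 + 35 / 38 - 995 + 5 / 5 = -37281 / 38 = -981.08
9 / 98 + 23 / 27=2497 / 2646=0.94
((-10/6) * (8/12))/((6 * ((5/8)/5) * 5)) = -8/27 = -0.30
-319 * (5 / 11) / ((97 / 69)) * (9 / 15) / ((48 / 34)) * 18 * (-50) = 7653825 / 194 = 39452.71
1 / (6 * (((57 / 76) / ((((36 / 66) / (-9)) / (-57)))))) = 4 / 16929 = 0.00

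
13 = 13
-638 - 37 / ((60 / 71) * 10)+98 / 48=-192101 / 300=-640.34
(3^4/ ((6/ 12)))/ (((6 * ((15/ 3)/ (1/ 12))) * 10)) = 9/ 200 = 0.04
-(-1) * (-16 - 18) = -34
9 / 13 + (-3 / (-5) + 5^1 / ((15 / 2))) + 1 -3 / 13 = 532 / 195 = 2.73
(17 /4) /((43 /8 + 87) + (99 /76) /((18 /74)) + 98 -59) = 646 /20783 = 0.03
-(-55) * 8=440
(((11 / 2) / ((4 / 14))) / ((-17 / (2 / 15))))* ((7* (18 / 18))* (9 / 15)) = -539 / 850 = -0.63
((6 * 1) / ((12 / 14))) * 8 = 56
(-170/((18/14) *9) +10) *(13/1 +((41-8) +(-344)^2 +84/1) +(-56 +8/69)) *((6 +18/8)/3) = -8537961410/5589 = -1527636.68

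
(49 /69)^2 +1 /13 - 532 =-32891102 /61893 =-531.42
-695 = -695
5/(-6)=-5/6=-0.83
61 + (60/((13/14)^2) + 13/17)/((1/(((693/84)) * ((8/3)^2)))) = 36098351/8619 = 4188.23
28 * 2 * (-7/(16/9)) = -441/2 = -220.50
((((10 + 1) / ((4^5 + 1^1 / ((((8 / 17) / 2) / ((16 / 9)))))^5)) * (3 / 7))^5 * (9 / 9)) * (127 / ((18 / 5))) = 12308360998976812634465919105 / 325787985729630113931631983243241690049325912002946491251361515901145787512994686216184033062158336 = 0.00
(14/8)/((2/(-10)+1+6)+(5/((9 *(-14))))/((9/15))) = 6615/25454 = 0.26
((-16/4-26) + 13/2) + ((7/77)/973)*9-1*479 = -10756497/21406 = -502.50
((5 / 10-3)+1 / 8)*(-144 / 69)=4.96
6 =6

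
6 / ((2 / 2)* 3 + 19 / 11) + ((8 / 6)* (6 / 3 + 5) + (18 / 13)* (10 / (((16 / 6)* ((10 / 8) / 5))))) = 31.37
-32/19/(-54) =16/513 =0.03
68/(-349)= -68/349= -0.19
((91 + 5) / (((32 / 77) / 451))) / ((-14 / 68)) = -506022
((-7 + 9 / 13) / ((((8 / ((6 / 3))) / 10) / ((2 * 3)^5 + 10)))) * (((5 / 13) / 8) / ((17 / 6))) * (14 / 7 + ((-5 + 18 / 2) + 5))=-7745925 / 338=-22916.94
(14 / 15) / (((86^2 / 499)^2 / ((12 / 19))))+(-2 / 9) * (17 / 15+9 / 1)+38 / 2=293783605507 / 17538449130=16.75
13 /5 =2.60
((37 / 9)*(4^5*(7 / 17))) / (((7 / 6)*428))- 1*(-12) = 84428 / 5457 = 15.47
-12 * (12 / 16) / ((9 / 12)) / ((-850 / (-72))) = -432 / 425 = -1.02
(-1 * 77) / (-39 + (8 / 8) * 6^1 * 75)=-77 / 411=-0.19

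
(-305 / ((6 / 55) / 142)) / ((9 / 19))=-22629475 / 27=-838128.70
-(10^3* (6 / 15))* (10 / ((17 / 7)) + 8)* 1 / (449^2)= -82400 / 3427217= -0.02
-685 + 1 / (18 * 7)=-86309 / 126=-684.99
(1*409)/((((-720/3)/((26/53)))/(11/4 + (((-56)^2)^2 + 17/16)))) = -836640568049/101760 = -8221703.70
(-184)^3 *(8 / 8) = -6229504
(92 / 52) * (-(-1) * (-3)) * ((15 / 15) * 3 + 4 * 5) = -1587 / 13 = -122.08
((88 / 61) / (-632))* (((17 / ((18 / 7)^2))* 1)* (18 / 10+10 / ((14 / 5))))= -61523 / 1951695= -0.03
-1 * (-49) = 49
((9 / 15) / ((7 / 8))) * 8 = 5.49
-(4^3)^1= -64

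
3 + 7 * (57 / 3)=136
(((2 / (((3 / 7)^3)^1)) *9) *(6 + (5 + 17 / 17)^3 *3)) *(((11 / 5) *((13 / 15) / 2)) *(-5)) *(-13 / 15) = 139004866 / 225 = 617799.40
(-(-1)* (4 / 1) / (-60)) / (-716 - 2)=1 / 10770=0.00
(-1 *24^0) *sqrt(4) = -2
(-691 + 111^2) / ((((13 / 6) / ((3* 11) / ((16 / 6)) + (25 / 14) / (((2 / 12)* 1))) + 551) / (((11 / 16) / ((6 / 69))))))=5706765405 / 34203088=166.85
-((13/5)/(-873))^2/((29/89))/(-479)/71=15041/18791452741725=0.00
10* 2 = 20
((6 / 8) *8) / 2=3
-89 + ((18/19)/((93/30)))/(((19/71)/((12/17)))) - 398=-92496929/190247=-486.19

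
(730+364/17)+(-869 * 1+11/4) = -7809/68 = -114.84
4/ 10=2/ 5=0.40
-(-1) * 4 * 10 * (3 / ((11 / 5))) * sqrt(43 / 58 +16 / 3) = 100 * sqrt(183918) / 319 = 134.44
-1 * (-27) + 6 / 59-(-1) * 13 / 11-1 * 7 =13813 / 649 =21.28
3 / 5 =0.60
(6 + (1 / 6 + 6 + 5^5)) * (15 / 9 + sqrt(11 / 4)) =18823 * sqrt(11) / 12 + 94115 / 18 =10431.01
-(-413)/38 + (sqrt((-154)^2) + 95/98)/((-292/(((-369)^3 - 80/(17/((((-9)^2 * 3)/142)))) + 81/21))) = 15311587790763184/574219387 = 26665048.48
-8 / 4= -2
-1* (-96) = 96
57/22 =2.59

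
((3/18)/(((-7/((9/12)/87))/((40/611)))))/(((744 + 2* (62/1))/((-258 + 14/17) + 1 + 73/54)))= 0.00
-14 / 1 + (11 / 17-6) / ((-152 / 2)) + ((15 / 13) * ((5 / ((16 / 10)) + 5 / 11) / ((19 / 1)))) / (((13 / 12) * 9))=-33402873 / 2401828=-13.91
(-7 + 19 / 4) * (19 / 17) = -171 / 68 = -2.51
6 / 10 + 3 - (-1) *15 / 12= 97 / 20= 4.85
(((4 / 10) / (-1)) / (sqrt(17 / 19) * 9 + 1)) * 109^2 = 225739 / 3395 -106929 * sqrt(323) / 3395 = -499.56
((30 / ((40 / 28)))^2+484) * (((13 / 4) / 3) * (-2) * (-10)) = 60125 / 3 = 20041.67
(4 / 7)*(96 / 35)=384 / 245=1.57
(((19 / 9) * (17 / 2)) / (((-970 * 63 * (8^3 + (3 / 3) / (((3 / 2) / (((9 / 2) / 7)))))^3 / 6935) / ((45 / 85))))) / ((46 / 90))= -6456485 / 411863865918772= -0.00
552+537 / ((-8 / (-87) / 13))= 611763 / 8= 76470.38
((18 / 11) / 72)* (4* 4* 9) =36 / 11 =3.27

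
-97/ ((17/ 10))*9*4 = -34920/ 17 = -2054.12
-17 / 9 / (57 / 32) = -544 / 513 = -1.06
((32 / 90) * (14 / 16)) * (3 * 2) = 28 / 15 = 1.87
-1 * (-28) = 28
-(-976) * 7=6832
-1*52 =-52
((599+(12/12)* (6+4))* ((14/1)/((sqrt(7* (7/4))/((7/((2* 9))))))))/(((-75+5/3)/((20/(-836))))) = 1421/4598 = 0.31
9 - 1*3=6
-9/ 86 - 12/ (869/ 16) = -24333/ 74734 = -0.33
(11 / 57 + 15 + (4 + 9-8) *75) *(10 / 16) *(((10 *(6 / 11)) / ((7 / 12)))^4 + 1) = 29888980758724405 / 16029786696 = 1864590.05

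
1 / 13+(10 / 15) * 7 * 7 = 1277 / 39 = 32.74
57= 57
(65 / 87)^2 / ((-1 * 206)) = -4225 / 1559214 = -0.00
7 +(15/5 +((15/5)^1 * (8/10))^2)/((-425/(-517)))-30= -131152/10625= -12.34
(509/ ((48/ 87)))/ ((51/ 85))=73805/ 48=1537.60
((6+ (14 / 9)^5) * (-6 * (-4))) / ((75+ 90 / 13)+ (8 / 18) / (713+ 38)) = 69677984272 / 15742872369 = 4.43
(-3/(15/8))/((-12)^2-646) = 4/1255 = 0.00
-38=-38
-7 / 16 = -0.44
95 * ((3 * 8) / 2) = 1140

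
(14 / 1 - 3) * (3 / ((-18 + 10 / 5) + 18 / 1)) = 33 / 2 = 16.50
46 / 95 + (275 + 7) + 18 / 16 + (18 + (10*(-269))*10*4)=-81546777 / 760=-107298.39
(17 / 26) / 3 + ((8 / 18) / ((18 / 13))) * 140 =95099 / 2106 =45.16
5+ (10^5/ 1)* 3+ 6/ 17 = 5100091/ 17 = 300005.35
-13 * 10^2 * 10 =-13000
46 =46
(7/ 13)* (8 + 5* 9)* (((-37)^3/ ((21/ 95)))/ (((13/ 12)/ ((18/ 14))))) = -9181362780/ 1183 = -7761084.34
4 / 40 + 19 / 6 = 3.27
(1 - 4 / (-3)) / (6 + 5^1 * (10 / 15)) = 1 / 4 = 0.25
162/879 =54/293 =0.18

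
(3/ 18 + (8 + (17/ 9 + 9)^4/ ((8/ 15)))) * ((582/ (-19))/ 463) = -11187178877/ 6413013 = -1744.45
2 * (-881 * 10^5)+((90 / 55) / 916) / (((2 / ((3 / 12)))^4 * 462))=-559944181350399997 / 3177889792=-176200000.00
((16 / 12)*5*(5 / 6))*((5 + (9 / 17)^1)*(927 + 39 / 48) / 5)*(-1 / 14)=-3488575 / 8568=-407.16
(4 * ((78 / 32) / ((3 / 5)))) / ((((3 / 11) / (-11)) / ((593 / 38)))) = -4663945 / 456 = -10227.95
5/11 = 0.45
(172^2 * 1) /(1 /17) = 502928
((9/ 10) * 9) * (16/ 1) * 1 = 648/ 5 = 129.60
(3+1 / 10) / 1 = 31 / 10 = 3.10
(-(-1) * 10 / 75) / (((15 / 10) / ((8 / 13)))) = 32 / 585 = 0.05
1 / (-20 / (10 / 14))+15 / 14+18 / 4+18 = 659 / 28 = 23.54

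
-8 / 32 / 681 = -1 / 2724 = -0.00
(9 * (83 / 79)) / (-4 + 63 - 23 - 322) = -747 / 22594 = -0.03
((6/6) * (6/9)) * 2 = 4/3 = 1.33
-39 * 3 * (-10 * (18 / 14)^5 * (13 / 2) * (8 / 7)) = 30536.10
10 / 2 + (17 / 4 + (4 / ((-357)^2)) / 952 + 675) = 41510521649 / 60665724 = 684.25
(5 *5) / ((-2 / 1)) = -25 / 2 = -12.50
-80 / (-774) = 40 / 387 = 0.10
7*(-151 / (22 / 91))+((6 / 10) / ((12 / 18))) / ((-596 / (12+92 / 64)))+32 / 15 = -13751938991 / 3146880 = -4370.02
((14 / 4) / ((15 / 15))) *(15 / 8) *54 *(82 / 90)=2583 / 8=322.88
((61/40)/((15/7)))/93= 427/55800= 0.01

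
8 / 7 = 1.14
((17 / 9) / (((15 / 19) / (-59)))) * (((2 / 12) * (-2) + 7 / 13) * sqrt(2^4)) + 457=1796281 / 5265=341.17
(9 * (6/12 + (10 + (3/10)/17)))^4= 4191023663229456/52200625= 80286848.35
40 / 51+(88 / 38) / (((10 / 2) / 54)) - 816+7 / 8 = -30594437 / 38760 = -789.33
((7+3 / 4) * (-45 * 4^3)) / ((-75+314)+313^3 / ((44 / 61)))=-0.00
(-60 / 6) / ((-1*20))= 1 / 2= 0.50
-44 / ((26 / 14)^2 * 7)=-308 / 169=-1.82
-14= -14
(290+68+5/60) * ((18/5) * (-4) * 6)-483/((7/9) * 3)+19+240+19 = -154337/5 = -30867.40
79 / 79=1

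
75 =75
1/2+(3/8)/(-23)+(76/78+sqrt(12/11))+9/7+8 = 2 * sqrt(33)/11+539681/50232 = 11.79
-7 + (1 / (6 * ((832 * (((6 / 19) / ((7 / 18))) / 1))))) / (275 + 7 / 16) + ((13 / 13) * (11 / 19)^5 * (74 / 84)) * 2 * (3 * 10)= -9168278186564663 / 2573874959606496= -3.56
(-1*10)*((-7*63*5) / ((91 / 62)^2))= 1729800 / 169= 10235.50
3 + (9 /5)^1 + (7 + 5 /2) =143 /10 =14.30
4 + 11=15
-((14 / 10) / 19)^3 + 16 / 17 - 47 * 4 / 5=-534321931 / 14575375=-36.66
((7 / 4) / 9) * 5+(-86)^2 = 266291 / 36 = 7396.97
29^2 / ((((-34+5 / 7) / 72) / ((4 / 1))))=-1695456 / 233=-7276.64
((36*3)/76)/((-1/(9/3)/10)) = -810/19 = -42.63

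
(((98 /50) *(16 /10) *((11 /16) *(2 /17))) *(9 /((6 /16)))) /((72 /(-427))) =-230153 /6375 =-36.10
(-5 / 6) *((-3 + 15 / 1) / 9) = -10 / 9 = -1.11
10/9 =1.11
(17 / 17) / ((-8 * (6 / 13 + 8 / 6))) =-0.07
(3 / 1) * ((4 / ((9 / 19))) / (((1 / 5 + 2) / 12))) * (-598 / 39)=-69920 / 33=-2118.79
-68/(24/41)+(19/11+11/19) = -142781/1254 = -113.86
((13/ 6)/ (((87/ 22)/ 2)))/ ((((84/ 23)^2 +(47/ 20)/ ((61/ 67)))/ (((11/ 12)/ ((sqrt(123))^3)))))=507591370*sqrt(123)/ 121707546204987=0.00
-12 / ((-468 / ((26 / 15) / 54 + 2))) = 823 / 15795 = 0.05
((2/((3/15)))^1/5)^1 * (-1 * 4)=-8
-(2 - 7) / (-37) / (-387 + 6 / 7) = 35 / 100011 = 0.00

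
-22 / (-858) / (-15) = -1 / 585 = -0.00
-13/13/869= -0.00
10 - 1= 9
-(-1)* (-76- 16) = -92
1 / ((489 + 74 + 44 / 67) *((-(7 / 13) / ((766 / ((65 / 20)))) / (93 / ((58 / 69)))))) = -658666548 / 7666295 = -85.92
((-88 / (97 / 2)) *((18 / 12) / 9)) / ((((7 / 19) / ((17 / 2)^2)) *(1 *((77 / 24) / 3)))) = -55.45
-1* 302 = -302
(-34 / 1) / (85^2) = -2 / 425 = -0.00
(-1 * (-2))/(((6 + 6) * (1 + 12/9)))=1/14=0.07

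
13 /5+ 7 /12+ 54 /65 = 3131 /780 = 4.01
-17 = -17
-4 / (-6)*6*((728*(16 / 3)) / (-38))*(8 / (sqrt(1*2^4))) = -46592 / 57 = -817.40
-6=-6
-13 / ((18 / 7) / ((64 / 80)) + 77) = -182 / 1123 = -0.16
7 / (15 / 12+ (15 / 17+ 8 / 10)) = 2380 / 997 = 2.39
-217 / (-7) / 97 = 31 / 97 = 0.32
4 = 4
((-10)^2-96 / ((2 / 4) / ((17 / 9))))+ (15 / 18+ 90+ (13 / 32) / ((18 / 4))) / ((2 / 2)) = -24731 / 144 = -171.74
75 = 75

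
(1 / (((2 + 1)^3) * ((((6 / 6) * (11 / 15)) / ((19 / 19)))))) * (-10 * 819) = -4550 / 11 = -413.64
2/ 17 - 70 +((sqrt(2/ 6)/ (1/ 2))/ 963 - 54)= -123.88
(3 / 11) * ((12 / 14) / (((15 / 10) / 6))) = 72 / 77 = 0.94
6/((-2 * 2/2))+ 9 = 6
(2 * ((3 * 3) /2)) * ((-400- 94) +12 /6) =-4428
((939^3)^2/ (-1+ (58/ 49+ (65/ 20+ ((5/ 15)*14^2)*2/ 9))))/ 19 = 3627549848842651766412/ 1805057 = 2009659445016224.84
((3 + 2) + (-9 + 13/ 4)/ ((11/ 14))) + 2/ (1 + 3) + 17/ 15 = -113/ 165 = -0.68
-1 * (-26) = 26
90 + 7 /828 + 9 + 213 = 258343 /828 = 312.01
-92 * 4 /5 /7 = -368 /35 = -10.51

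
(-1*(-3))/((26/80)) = 120/13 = 9.23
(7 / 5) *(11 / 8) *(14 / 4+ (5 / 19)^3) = 3716251 / 548720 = 6.77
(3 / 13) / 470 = 3 / 6110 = 0.00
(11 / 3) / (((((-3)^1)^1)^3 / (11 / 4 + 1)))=-55 / 108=-0.51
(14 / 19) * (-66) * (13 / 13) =-924 / 19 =-48.63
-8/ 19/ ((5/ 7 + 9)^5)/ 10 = -16807/ 34530922240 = -0.00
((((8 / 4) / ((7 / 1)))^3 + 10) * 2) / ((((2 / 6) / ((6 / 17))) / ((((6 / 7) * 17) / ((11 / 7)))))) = 742608 / 3773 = 196.82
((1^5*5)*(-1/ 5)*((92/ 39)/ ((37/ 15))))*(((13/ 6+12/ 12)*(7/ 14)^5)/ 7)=-2185/ 161616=-0.01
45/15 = 3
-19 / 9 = -2.11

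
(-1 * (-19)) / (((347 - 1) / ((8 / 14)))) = 38 / 1211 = 0.03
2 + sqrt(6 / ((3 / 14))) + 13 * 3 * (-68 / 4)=-661 + 2 * sqrt(7)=-655.71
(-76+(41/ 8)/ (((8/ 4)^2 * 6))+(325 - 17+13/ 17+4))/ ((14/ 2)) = 773497/ 22848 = 33.85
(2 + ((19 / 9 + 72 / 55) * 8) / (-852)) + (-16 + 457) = 46704319 / 105435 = 442.97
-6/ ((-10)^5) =3/ 50000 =0.00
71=71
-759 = -759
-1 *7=-7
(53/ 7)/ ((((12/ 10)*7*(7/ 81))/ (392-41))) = 2511405/ 686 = 3660.94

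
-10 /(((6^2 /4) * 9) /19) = -2.35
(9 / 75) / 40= 3 / 1000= 0.00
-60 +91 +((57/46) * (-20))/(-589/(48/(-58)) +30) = 30.97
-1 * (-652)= 652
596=596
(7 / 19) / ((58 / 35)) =245 / 1102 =0.22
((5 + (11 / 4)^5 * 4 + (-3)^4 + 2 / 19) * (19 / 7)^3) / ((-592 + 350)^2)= 1255841385 / 5142387712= 0.24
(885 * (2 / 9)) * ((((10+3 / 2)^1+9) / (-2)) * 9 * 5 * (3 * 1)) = -544275 / 2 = -272137.50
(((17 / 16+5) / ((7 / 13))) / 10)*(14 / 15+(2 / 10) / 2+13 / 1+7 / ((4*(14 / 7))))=2255929 / 134400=16.79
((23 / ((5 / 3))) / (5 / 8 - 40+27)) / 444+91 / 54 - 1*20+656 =70074949 / 109890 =637.68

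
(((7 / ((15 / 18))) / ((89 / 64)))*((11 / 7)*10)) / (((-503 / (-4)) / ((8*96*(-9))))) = -233570304 / 44767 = -5217.47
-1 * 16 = -16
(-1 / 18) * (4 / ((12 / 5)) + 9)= -16 / 27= -0.59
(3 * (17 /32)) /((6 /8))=17 /8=2.12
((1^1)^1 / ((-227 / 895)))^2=801025 / 51529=15.55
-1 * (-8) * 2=16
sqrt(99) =3 * sqrt(11) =9.95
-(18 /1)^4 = -104976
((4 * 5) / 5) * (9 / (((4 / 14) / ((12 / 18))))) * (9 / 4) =189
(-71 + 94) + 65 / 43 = 1054 / 43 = 24.51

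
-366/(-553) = 366/553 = 0.66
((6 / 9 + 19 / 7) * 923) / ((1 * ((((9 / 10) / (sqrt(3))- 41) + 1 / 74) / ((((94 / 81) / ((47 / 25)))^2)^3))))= -319191787890625000000 / 75765575217476314359- 7008959140625000000 * sqrt(3) / 227296725652428943077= -4.27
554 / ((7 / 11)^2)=67034 / 49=1368.04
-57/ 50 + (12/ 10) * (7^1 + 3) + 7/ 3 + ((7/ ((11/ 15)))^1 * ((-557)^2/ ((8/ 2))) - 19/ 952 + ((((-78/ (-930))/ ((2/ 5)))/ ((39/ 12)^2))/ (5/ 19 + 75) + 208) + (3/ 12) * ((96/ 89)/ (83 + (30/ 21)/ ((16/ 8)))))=79464591808407681017/ 107299308316200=740588.11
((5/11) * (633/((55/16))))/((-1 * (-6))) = 1688/121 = 13.95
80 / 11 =7.27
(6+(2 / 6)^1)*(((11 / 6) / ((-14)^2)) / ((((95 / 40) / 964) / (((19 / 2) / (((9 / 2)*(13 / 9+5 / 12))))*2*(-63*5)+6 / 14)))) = -1183968412 / 68943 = -17173.15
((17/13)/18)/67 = 17/15678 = 0.00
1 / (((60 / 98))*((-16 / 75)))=-7.66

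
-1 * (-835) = 835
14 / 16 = 7 / 8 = 0.88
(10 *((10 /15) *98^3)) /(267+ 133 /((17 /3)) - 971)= -320005280 /34707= -9220.19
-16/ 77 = -0.21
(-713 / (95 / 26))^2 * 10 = 687314888 / 1805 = 380783.87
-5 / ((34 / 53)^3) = -744385 / 39304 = -18.94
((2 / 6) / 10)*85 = 17 / 6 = 2.83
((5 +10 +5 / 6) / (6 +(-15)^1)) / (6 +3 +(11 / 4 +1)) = -190 / 1377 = -0.14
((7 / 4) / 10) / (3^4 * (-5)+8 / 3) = -21 / 48280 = -0.00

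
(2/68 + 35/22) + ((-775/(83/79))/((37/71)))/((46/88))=-2706.28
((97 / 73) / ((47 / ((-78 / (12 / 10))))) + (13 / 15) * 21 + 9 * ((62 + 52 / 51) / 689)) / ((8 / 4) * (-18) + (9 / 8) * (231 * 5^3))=27625606064 / 52160507119305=0.00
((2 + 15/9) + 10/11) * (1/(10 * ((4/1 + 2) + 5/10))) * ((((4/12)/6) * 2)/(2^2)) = 151/77220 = 0.00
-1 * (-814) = 814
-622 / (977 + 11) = -311 / 494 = -0.63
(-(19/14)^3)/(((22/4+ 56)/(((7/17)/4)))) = -6859/1639344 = -0.00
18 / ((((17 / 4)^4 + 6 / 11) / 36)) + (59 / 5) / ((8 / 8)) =63419593 / 4601335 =13.78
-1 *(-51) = 51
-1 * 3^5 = -243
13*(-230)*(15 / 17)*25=-1121250 / 17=-65955.88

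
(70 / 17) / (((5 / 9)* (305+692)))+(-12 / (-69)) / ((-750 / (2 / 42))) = 22787852 / 3069887625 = 0.01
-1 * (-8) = 8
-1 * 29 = -29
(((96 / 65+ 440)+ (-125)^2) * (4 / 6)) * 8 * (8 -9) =-5569712 / 65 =-85687.88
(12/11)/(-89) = -12/979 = -0.01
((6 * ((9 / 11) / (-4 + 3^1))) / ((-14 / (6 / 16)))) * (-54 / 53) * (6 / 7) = -6561 / 57134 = -0.11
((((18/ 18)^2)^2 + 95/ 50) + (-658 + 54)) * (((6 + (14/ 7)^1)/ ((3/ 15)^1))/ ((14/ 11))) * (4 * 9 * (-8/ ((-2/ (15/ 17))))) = -285642720/ 119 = -2400358.99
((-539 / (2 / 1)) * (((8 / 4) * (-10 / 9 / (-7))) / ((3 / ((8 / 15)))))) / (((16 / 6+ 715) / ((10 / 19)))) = -12320 / 1104489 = -0.01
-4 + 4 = 0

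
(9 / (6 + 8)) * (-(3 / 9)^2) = -1 / 14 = -0.07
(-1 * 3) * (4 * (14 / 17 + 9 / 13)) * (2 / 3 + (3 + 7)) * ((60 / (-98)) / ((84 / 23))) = 2465600 / 75803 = 32.53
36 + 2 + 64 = 102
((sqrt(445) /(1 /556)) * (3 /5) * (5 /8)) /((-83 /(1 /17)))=-417 * sqrt(445) /2822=-3.12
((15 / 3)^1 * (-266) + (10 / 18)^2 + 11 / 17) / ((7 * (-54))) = 130721 / 37179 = 3.52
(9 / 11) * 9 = 81 / 11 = 7.36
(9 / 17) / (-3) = -3 / 17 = -0.18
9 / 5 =1.80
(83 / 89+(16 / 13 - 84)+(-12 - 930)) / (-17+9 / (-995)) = 1178656105 / 19581068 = 60.19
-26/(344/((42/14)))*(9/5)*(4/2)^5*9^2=-227448/215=-1057.90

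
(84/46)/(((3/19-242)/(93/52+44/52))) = -54663/2747810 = -0.02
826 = 826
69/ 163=0.42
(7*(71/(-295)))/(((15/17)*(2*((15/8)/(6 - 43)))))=1250452/66375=18.84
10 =10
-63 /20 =-3.15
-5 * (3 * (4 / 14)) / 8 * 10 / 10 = -15 / 28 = -0.54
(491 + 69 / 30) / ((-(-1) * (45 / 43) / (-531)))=-12515021 / 50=-250300.42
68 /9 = 7.56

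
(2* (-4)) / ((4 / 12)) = -24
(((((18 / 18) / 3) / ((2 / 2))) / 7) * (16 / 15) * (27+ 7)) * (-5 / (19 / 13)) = -7072 / 1197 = -5.91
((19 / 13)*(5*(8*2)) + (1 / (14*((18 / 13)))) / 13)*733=280777849 / 3276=85707.52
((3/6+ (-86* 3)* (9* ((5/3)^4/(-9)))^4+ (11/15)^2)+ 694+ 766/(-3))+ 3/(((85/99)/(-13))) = -11149365929533073/12196570950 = -914139.39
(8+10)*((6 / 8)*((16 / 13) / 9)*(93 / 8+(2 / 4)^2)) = 285 / 13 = 21.92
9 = 9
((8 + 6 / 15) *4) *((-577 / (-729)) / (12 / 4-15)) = -8078 / 3645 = -2.22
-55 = -55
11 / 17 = 0.65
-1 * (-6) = 6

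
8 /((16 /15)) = 15 /2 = 7.50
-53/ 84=-0.63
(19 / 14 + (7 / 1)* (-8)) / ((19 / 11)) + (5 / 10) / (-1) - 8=-5338 / 133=-40.14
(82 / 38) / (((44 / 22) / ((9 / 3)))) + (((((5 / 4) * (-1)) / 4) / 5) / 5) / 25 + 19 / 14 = 1221867 / 266000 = 4.59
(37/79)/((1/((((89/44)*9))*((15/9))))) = 49395/3476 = 14.21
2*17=34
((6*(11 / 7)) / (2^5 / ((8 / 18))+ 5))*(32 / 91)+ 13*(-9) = -521511 / 4459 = -116.96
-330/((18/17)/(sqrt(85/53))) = -935* sqrt(4505)/159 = -394.70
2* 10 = 20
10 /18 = 5 /9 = 0.56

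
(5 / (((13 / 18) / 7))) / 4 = 315 / 26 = 12.12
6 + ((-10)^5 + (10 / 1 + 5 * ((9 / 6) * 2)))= -99969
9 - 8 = 1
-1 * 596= -596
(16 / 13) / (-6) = -8 / 39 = -0.21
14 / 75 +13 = 989 / 75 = 13.19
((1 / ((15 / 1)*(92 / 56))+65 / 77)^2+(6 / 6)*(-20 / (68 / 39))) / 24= -0.45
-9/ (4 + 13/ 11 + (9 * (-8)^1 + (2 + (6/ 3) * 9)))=99/ 515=0.19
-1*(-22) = 22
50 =50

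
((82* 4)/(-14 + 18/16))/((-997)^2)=-2624/102382927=-0.00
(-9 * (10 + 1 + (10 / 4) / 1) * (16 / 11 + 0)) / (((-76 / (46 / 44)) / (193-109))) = 469476 / 2299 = 204.21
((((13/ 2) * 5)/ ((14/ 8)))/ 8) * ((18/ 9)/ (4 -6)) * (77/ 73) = -715/ 292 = -2.45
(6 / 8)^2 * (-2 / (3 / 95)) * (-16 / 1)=570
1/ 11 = 0.09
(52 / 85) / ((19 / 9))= 468 / 1615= 0.29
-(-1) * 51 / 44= 51 / 44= 1.16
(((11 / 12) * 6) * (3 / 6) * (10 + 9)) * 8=418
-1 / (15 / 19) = -19 / 15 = -1.27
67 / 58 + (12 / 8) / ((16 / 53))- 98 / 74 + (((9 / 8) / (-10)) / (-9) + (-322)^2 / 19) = 17816165799 / 3261920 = 5461.86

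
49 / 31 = 1.58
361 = 361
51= 51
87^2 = 7569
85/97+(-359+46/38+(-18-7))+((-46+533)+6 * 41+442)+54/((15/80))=1992443/1843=1081.09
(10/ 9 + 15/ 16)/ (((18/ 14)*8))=0.20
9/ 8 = 1.12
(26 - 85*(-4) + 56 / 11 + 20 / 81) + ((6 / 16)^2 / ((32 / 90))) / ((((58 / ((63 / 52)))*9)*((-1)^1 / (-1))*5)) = 1021829412205 / 2751750144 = 371.34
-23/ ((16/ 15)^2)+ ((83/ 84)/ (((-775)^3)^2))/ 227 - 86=-28085395682829213134760313/ 264420627957937500000000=-106.21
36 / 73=0.49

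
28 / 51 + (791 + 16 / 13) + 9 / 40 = 21030487 / 26520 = 793.00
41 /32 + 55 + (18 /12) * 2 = 1897 /32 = 59.28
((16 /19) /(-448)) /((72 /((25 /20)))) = -0.00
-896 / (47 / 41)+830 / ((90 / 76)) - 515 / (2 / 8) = -905528 / 423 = -2140.73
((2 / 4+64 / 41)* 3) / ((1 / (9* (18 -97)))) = -360477 / 82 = -4396.06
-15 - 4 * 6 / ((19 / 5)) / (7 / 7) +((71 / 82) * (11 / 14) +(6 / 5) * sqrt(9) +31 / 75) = -27192163 / 1635900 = -16.62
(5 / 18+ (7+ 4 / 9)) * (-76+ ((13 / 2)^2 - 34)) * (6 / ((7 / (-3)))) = 1345.32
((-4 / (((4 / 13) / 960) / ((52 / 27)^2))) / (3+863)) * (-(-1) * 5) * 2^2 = -112486400 / 105219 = -1069.07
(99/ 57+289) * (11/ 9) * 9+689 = 73855/ 19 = 3887.11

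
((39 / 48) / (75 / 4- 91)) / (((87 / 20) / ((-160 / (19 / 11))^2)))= -201344000 / 9076623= -22.18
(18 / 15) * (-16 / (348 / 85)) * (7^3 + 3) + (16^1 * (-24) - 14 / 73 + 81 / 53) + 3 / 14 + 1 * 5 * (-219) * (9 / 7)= -3412.93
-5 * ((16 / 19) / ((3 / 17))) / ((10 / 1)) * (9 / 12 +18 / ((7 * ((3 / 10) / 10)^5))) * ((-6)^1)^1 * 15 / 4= 6800000048195 / 1197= 5680868879.03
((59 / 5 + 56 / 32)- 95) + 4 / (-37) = -60353 / 740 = -81.56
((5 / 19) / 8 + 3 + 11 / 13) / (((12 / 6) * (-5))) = -0.39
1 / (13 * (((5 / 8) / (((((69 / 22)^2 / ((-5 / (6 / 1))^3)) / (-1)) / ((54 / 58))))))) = 2209104 / 983125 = 2.25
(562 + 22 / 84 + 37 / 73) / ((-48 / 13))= -22430837 / 147168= -152.42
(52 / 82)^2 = 676 / 1681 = 0.40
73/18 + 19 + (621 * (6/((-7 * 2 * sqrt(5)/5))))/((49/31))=415/18 - 57753 * sqrt(5)/343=-353.44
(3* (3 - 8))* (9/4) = -135/4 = -33.75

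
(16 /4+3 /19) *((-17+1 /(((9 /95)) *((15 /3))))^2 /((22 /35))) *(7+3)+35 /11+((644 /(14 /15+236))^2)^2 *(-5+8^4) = 40167828610508838439165 /168803332513438689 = 237956.37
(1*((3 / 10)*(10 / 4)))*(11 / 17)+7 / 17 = 61 / 68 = 0.90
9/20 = 0.45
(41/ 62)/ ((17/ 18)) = 369/ 527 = 0.70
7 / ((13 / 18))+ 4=13.69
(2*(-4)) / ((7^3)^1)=-8 / 343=-0.02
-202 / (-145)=202 / 145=1.39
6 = 6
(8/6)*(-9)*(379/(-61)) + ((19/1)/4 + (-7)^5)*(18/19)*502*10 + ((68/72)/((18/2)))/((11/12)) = -27506133279500/344223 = -79907889.01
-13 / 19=-0.68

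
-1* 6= -6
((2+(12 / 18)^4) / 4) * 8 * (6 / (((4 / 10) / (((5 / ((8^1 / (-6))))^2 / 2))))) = 463.54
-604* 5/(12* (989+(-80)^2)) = -755/22167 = -0.03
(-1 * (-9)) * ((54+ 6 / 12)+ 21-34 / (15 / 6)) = 5571 / 10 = 557.10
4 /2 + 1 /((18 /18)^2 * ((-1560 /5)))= 623 /312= 2.00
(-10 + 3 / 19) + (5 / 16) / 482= -9.84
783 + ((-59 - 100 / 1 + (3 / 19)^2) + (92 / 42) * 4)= 4797157 / 7581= 632.79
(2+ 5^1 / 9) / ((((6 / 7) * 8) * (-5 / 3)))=-161 / 720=-0.22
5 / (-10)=-1 / 2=-0.50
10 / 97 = 0.10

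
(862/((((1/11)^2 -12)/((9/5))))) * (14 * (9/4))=-29569617/7255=-4075.76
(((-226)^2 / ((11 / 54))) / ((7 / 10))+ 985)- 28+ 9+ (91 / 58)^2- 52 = 359111.79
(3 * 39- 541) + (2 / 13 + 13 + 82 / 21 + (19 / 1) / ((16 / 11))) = -1720463 / 4368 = -393.88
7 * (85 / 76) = 595 / 76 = 7.83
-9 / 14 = -0.64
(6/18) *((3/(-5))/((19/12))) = -12/95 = -0.13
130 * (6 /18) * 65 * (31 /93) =8450 /9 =938.89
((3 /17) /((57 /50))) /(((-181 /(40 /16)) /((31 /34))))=-3875 /1987742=-0.00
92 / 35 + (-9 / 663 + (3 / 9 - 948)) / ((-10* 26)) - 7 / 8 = 13028297 / 2413320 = 5.40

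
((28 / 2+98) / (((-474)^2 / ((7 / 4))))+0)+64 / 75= 1199497 / 1404225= 0.85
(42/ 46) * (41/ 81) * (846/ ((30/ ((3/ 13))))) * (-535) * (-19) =27423137/ 897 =30572.06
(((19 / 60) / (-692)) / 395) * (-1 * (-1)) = -19 / 16400400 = -0.00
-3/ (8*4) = -3/ 32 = -0.09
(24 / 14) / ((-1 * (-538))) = 6 / 1883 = 0.00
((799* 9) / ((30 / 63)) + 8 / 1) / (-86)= -151091 / 860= -175.69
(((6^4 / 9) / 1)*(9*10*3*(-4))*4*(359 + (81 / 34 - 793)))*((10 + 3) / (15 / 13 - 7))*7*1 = -1349954424000 / 323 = -4179425461.30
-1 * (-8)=8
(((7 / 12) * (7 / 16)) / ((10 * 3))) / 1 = 49 / 5760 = 0.01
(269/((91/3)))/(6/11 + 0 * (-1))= 2959/182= 16.26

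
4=4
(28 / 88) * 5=35 / 22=1.59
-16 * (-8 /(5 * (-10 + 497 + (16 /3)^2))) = 1152 /23195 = 0.05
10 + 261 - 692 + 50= -371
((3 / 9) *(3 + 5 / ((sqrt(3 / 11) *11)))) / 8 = 5 *sqrt(33) / 792 + 1 / 8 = 0.16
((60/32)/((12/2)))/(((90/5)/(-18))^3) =-5/16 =-0.31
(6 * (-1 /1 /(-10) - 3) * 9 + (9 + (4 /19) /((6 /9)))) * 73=-1021416 /95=-10751.75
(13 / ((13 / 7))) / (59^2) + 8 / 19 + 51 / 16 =3820785 / 1058224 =3.61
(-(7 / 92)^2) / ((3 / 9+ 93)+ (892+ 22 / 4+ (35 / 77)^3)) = -195657 / 33490122440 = -0.00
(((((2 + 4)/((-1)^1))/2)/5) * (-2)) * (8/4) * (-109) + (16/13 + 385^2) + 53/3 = 28856548/195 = 147982.30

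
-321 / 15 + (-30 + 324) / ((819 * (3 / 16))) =-11399 / 585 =-19.49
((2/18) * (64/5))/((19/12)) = 0.90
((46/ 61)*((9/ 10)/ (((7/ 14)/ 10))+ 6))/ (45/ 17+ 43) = 2346/ 5917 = 0.40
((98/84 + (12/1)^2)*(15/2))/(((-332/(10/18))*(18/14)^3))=-7468825/8713008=-0.86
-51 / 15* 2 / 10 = -17 / 25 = -0.68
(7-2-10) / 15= -1 / 3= -0.33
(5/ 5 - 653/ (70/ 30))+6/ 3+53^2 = 17725/ 7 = 2532.14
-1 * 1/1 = -1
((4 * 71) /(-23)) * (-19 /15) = 5396 /345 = 15.64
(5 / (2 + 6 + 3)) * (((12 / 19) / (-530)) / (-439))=6 / 4862803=0.00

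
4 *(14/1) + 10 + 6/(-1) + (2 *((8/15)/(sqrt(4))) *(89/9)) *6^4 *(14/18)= 80644/15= 5376.27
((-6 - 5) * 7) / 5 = -77 / 5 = -15.40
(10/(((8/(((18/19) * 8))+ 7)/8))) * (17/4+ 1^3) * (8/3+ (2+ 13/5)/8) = 24507/145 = 169.01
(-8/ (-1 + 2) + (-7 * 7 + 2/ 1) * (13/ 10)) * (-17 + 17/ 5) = 939.76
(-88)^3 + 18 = -681454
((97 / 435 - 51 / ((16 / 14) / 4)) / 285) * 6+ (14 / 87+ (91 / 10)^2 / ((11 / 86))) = 20184113 / 31350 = 643.83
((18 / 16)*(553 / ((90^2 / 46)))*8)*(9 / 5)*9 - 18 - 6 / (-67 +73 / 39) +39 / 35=49016172 / 111125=441.09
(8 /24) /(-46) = -1 /138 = -0.01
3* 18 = 54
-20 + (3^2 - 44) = -55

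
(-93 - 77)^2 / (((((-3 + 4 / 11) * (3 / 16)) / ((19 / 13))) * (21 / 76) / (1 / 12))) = -1836190400 / 71253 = -25770.01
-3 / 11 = -0.27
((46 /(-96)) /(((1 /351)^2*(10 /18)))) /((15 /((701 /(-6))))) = 662123241 /800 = 827654.05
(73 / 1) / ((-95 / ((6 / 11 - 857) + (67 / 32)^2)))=140126785 / 214016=654.75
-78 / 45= -26 / 15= -1.73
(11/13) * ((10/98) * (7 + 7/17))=990/1547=0.64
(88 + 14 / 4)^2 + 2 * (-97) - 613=30261 / 4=7565.25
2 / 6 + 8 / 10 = 17 / 15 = 1.13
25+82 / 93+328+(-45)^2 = 2378.88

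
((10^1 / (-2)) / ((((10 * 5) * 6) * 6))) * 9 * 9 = -9 / 40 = -0.22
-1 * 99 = -99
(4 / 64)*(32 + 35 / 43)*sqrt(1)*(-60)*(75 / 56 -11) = 11450265 / 9632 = 1188.77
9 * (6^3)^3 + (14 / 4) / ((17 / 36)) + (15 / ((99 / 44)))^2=13876995326 / 153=90699315.86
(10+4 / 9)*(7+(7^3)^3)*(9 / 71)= 3793239716 / 71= 53425911.49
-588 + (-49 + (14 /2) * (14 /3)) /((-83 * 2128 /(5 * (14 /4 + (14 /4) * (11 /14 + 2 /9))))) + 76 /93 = -49603011511 /84476736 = -587.18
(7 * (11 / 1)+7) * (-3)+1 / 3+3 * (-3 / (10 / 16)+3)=-3856 / 15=-257.07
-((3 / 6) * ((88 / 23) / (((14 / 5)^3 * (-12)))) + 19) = -3596009 / 189336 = -18.99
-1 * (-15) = 15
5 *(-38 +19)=-95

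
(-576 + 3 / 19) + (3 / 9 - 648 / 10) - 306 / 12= -379511 / 570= -665.81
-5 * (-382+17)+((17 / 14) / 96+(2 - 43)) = 1784.01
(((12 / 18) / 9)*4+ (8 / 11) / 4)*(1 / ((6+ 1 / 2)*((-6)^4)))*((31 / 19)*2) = 2201 / 11884158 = 0.00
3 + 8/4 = 5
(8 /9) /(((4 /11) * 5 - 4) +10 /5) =-44 /9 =-4.89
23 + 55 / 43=1044 / 43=24.28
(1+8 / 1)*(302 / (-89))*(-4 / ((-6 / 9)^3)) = -36693 / 89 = -412.28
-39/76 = -0.51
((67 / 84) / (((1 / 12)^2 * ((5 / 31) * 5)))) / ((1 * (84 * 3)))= 2077 / 3675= 0.57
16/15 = 1.07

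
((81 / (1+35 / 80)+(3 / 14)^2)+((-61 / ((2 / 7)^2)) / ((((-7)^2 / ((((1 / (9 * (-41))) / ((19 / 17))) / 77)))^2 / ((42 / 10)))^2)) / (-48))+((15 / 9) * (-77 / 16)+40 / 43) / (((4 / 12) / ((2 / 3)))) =4540581379137560667958370619108209 / 107564744191621580795050447204800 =42.21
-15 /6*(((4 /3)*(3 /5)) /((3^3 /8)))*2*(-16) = 512 /27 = 18.96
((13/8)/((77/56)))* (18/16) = 117/88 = 1.33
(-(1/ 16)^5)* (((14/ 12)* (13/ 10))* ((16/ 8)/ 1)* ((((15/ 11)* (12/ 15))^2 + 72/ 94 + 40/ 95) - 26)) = 38713311/ 566508912640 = 0.00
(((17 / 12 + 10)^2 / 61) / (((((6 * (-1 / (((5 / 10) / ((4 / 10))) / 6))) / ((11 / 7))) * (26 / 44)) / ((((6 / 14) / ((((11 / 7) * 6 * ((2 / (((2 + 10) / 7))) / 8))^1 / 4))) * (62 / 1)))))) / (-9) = 32001145 / 18884502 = 1.69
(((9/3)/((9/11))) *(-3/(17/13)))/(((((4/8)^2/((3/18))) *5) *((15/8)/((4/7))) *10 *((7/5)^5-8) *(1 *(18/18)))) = 114400/8774703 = 0.01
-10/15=-2/3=-0.67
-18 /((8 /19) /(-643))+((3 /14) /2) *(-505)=192039 /7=27434.14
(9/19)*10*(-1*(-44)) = 3960/19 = 208.42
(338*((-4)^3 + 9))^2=345588100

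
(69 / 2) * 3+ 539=1285 / 2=642.50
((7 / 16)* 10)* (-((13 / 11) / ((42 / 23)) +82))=-190915 / 528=-361.58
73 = 73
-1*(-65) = 65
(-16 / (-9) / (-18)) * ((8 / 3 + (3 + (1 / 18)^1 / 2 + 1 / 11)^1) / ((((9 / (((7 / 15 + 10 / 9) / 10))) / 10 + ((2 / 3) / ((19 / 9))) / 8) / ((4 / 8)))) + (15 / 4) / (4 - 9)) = 6047606 / 248532867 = 0.02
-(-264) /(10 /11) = 1452 /5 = 290.40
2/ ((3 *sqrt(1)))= 2/ 3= 0.67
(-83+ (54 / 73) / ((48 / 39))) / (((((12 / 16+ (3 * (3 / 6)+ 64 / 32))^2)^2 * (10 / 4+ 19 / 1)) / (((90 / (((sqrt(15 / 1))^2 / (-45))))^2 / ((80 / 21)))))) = -58934751120 / 262172419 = -224.79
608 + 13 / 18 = 10957 / 18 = 608.72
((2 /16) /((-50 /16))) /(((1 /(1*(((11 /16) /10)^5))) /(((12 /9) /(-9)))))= 161051 /17694720000000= 0.00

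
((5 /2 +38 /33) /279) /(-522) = -241 /9612108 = -0.00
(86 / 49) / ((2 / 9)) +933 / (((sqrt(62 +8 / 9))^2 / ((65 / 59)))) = 39667923 / 1636306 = 24.24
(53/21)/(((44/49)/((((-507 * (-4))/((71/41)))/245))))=367237/27335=13.43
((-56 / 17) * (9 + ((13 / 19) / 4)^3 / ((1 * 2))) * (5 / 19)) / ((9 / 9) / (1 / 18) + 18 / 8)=-276631775 / 717808068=-0.39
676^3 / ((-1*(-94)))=154457888 / 47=3286338.04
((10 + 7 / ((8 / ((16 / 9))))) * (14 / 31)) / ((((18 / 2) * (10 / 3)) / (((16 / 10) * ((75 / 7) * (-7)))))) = -5824 / 279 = -20.87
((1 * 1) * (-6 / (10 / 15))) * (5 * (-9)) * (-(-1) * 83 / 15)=2241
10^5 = 100000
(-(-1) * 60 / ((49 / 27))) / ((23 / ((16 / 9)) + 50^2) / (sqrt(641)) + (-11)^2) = 0.15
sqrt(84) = 2 * sqrt(21) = 9.17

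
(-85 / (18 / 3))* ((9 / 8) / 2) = -255 / 32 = -7.97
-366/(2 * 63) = -61/21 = -2.90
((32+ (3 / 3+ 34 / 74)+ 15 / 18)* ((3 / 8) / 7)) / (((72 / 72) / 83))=631879 / 4144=152.48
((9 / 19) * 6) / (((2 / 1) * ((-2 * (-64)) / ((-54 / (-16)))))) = 729 / 19456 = 0.04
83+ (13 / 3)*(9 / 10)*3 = 947 / 10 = 94.70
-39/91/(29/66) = -198/203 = -0.98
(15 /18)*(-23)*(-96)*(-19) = -34960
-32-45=-77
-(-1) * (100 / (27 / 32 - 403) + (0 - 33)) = -427877 / 12869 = -33.25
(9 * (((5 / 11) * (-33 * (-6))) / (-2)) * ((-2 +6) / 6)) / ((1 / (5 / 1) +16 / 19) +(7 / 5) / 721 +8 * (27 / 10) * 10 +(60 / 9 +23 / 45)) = -4755510 / 3949219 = -1.20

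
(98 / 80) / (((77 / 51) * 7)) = 51 / 440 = 0.12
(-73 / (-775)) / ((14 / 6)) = 219 / 5425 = 0.04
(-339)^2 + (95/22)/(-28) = 114920.85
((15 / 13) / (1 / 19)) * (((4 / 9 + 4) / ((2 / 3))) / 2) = 950 / 13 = 73.08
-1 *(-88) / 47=88 / 47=1.87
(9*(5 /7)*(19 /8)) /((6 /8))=285 /14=20.36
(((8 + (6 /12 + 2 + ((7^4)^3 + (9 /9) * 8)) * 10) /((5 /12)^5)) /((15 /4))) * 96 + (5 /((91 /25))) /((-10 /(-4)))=401175195321093974978 /1421875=282145192313736.42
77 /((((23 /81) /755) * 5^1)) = 941787 /23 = 40947.26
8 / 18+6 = 58 / 9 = 6.44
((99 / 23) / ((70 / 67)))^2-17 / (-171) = 7567499519 / 443249100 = 17.07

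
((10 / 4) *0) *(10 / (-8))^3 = 0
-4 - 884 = -888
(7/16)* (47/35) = 47/80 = 0.59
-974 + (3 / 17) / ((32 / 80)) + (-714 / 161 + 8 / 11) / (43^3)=-665835617263 / 683919214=-973.56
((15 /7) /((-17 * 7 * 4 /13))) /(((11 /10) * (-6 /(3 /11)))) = 975 /403172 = 0.00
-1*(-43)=43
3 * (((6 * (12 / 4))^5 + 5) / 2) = 5668719 / 2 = 2834359.50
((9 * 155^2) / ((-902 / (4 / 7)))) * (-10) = 4324500 / 3157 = 1369.81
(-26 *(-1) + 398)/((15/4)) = 1696/15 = 113.07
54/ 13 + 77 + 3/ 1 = 1094/ 13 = 84.15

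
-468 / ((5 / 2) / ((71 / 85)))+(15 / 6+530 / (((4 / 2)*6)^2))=-4595707 / 30600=-150.19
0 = 0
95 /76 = 5 /4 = 1.25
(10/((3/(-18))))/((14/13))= -390/7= -55.71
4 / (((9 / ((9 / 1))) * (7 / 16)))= 64 / 7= 9.14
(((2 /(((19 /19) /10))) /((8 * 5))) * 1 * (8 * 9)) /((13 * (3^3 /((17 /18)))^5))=1419857 /9790890598008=0.00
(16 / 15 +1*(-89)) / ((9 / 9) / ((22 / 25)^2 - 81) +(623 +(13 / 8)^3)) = -33861621248 / 241554230895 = -0.14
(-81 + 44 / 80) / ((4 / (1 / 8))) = -1609 / 640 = -2.51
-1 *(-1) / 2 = 1 / 2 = 0.50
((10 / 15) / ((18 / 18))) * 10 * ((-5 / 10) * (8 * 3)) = -80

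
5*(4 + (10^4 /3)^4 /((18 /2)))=50000000000014580 /729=68587105624162.66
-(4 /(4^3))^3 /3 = -1 /12288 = -0.00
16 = 16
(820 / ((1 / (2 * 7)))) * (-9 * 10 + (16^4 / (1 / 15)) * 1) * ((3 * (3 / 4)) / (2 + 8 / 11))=9309519450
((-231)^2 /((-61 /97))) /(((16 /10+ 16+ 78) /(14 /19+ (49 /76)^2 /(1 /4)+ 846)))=-31705407452565 /42104152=-753023.30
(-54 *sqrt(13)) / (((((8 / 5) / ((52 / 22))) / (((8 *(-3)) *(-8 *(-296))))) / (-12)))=-598440960 *sqrt(13) / 11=-196155415.15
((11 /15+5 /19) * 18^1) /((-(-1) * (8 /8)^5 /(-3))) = -5112 /95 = -53.81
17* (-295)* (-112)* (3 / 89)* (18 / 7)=4332960 / 89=48684.94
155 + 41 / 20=3141 / 20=157.05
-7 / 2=-3.50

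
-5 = -5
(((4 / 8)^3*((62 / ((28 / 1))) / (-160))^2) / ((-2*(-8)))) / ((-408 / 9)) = -2883 / 87346380800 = -0.00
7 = 7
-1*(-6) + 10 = 16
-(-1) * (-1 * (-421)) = 421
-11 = -11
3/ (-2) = -3/ 2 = -1.50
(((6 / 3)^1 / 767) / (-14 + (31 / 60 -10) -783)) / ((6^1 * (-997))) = 20 / 37003019911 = 0.00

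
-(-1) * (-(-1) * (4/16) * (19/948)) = 19/3792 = 0.01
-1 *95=-95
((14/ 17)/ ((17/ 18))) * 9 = 2268/ 289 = 7.85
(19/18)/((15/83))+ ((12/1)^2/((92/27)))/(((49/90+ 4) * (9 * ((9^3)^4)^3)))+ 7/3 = 71287564780364104529590284746986072369/8721179198322749534657624323373919090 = 8.17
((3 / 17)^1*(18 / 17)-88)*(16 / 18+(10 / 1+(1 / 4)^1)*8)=-18931988 / 2601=-7278.73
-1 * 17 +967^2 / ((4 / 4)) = 935072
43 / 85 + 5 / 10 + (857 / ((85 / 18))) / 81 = 4967 / 1530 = 3.25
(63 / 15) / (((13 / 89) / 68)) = 127092 / 65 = 1955.26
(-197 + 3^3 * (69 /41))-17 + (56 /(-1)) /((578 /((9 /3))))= -2000723 /11849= -168.85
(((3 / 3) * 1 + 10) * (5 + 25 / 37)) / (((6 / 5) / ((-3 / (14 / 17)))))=-14025 / 74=-189.53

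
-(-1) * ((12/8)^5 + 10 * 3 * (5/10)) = 723/32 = 22.59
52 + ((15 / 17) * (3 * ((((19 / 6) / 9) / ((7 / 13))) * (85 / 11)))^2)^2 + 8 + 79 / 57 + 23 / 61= 19509358372667977375 / 475219056389616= 41053.40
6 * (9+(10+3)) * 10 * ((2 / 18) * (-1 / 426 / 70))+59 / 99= 29081 / 49203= 0.59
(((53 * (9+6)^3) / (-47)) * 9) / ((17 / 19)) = -30587625 / 799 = -38282.38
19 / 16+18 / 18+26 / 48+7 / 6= 187 / 48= 3.90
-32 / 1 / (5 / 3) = -19.20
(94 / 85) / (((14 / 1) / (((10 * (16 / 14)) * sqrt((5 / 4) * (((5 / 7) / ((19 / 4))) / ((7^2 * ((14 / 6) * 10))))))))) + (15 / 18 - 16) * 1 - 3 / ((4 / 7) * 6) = -385 / 24 + 376 * sqrt(570) / 775523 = -16.03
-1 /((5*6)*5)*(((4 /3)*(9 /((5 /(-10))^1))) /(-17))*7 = -0.07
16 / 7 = 2.29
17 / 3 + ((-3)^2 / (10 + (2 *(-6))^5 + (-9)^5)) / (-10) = 52338097 / 9236130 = 5.67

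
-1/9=-0.11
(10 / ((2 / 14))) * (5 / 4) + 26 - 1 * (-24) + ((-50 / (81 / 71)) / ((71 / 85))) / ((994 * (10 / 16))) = 11063875 / 80514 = 137.42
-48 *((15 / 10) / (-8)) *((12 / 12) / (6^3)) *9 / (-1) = -3 / 8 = -0.38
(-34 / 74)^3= -4913 / 50653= -0.10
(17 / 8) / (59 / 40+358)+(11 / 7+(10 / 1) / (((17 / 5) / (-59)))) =-294227362 / 1711101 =-171.95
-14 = -14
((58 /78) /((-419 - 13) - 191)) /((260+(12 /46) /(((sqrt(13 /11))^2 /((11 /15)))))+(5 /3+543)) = -3335 /2248815688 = -0.00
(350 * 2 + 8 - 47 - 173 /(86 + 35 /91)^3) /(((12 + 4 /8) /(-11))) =-20595068120132 /35406196675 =-581.68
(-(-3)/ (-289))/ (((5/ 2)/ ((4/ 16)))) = -3/ 2890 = -0.00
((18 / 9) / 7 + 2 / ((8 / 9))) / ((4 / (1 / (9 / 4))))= 71 / 252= 0.28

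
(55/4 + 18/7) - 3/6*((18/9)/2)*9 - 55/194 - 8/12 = 88579/8148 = 10.87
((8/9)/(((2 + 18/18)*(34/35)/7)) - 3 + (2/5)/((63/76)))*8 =-49144/16065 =-3.06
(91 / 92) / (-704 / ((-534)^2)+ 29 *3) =6487299 / 570580964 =0.01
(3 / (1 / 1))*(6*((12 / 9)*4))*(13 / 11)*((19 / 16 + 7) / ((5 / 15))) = 30654 / 11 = 2786.73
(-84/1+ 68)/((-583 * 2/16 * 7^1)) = 128/4081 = 0.03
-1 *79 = -79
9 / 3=3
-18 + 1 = -17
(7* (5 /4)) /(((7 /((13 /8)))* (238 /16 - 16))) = -65 /36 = -1.81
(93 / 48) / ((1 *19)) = 31 / 304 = 0.10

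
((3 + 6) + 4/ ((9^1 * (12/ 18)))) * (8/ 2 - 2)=58/ 3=19.33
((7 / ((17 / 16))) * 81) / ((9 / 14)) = 14112 / 17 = 830.12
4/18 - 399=-3589/9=-398.78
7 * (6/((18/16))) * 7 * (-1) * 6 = -1568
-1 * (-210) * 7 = 1470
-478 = -478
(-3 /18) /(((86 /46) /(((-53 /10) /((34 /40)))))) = 1219 /2193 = 0.56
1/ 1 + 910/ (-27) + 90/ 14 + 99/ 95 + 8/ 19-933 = -17197514/ 17955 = -957.81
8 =8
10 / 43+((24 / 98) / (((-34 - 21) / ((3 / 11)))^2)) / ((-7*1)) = 1255461106 / 5398502725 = 0.23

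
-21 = -21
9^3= 729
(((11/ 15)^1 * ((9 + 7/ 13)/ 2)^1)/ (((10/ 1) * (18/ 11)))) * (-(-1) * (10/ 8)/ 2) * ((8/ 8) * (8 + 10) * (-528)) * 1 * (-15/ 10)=123783/ 65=1904.35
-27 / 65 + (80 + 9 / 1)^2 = 514838 / 65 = 7920.58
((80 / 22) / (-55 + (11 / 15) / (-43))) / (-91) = 12900 / 17760743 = 0.00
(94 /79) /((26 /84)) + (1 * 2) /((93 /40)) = 4.70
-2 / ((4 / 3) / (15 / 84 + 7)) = -603 / 56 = -10.77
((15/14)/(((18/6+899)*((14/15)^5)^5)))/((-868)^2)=0.00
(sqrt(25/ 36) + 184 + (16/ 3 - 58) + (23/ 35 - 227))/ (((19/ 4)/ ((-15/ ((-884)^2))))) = 19777/ 51966824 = 0.00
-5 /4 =-1.25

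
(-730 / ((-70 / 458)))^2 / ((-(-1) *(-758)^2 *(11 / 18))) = 5030245602 / 77422499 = 64.97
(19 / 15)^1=19 / 15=1.27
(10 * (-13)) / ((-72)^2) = -65 / 2592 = -0.03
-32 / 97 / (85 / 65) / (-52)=0.00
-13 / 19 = -0.68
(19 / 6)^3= 6859 / 216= 31.75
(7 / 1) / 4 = 7 / 4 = 1.75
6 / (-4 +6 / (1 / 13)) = 3 / 37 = 0.08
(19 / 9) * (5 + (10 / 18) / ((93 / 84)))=29165 / 2511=11.61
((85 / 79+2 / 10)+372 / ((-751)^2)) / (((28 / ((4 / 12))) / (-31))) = -734708897 / 1559462765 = -0.47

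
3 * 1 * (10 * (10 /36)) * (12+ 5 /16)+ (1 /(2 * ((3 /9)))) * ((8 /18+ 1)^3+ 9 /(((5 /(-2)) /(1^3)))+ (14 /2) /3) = 2045569 /19440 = 105.22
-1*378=-378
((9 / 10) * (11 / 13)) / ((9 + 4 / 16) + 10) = 18 / 455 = 0.04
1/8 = 0.12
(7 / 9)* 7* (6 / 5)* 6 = 196 / 5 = 39.20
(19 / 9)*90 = 190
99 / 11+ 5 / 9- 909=-8095 / 9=-899.44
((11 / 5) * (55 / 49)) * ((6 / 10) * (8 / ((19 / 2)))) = 1.25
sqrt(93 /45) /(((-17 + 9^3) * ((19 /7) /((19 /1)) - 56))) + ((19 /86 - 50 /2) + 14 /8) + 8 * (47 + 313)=491399 /172 - 7 * sqrt(465) /4175880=2856.97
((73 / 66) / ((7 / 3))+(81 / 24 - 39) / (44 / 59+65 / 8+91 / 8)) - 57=-42887245 / 735812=-58.29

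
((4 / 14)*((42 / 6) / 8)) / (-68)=-1 / 272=-0.00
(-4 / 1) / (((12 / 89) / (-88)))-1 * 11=7799 / 3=2599.67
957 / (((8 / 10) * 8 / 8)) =4785 / 4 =1196.25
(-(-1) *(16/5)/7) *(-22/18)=-176/315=-0.56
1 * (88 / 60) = 1.47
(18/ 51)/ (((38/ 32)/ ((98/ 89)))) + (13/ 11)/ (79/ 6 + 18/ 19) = 209115246/ 508793153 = 0.41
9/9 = 1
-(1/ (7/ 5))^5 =-3125/ 16807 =-0.19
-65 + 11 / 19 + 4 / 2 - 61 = -2345 / 19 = -123.42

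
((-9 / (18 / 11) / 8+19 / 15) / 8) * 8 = 139 / 240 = 0.58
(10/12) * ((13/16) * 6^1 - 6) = -0.94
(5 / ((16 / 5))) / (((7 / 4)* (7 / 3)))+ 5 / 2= 565 / 196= 2.88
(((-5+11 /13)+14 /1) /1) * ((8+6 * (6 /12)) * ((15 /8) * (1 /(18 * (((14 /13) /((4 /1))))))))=880 /21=41.90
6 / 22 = 3 / 11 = 0.27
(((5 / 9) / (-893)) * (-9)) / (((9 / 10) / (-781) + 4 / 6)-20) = -117150 / 404535251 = -0.00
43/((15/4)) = 172/15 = 11.47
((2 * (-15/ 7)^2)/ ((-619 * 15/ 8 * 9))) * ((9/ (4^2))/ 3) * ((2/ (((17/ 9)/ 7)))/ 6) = -15/ 73661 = -0.00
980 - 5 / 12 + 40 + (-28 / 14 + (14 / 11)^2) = 1479883 / 1452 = 1019.20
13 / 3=4.33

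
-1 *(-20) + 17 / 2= 57 / 2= 28.50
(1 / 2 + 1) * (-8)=-12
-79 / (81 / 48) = -1264 / 27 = -46.81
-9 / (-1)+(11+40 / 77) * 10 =124.19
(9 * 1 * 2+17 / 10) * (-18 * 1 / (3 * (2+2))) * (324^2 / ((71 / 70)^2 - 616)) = 5044.20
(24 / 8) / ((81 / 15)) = 5 / 9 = 0.56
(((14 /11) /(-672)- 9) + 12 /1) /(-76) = -1583 /40128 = -0.04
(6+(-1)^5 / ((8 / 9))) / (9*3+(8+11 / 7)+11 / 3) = 63 / 520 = 0.12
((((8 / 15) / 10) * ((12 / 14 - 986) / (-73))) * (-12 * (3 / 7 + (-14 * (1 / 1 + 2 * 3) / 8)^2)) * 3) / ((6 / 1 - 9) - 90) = 23246416 / 554435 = 41.93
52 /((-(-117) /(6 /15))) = 8 /45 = 0.18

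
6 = 6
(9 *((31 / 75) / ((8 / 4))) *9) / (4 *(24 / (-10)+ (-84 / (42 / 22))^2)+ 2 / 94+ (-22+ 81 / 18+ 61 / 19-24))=83049 / 38181365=0.00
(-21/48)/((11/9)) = -63/176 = -0.36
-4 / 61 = -0.07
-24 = -24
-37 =-37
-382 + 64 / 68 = -6478 / 17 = -381.06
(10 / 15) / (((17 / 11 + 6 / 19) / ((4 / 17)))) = 1672 / 19839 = 0.08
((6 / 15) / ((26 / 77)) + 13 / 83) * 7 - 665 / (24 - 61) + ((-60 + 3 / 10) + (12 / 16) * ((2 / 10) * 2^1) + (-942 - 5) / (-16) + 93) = 383737213 / 3193840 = 120.15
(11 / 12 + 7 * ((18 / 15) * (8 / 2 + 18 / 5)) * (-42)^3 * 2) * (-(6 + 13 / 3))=97748734.21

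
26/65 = 2/5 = 0.40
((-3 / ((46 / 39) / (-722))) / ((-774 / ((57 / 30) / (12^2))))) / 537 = -0.00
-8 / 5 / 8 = -1 / 5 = -0.20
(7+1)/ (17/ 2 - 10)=-16/ 3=-5.33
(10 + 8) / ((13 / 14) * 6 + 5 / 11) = 693 / 232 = 2.99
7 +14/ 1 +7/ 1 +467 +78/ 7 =3543/ 7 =506.14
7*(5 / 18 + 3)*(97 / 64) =40061 / 1152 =34.78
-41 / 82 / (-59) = 1 / 118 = 0.01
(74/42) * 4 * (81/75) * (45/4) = 2997/35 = 85.63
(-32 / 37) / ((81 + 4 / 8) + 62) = -0.01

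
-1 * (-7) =7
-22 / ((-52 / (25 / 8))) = 275 / 208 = 1.32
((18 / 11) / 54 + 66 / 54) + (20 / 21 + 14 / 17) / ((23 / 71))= 1824850 / 270963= 6.73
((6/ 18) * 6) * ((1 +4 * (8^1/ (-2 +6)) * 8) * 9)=1170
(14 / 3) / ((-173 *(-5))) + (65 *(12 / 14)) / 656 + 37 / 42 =5786989 / 5958120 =0.97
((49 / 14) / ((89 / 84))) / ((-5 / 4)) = -2.64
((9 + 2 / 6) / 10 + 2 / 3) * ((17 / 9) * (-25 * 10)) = -6800 / 9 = -755.56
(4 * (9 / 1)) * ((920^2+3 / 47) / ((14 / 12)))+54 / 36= 17185307883 / 658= 26117489.18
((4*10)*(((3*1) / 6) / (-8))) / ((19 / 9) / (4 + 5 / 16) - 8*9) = 3105 / 88816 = 0.03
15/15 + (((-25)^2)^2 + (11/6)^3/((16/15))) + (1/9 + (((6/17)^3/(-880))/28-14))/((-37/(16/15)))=472412053648984133/1209352636800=390632.18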